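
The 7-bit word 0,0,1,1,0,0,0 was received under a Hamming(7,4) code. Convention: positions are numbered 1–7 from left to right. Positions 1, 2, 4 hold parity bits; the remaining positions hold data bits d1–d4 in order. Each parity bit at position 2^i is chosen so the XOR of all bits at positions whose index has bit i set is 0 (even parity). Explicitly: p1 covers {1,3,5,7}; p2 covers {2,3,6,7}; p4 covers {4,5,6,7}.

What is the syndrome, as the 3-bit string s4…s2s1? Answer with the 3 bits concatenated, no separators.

s1 (pos 1,3,5,7): 0⊕1⊕0⊕0 = 1
s2 (pos 2,3,6,7): 0⊕1⊕0⊕0 = 1
s4 (pos 4,5,6,7): 1⊕0⊕0⊕0 = 1
Syndrome s4…s1 = 111 → error at position 7.

111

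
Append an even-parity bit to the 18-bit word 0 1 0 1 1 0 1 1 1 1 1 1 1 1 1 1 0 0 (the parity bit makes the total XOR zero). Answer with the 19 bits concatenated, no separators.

XOR of the 18 data bits: 0⊕1⊕0⊕1⊕1⊕0⊕1⊕1⊕1⊕1⊕1⊕1⊕1⊕1⊕1⊕1⊕0⊕0 = 1
Parity bit = 1 (so all 19 bits XOR to 0).

0101101111111111001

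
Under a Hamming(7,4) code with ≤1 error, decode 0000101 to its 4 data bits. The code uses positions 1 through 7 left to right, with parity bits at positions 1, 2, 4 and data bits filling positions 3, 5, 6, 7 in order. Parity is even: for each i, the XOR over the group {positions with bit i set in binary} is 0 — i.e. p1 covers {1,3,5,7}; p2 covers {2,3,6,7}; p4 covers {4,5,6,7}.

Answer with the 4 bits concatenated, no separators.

s1 (pos 1,3,5,7): 0⊕0⊕1⊕1 = 0
s2 (pos 2,3,6,7): 0⊕0⊕0⊕1 = 1
s4 (pos 4,5,6,7): 0⊕1⊕0⊕1 = 0
Syndrome s4…s1 = 010 → error at position 2.
Flip position 2: 0000101 → 0100101
Read data bits from positions 3,5,6,7: 0101

0101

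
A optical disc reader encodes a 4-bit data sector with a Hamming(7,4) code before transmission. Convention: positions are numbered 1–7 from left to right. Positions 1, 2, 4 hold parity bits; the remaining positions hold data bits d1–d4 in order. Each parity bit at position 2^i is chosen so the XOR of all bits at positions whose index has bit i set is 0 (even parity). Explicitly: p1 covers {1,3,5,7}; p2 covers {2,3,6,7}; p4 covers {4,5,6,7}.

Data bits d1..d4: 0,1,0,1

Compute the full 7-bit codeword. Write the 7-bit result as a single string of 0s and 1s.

0100101

Place data at non-parity positions: p1 p2 0 p4 1 0 1
p1 (pos 1,3,5,7): XOR of data positions = 0⊕1⊕1 = 0
p2 (pos 2,3,6,7): XOR of data positions = 0⊕0⊕1 = 1
p4 (pos 4,5,6,7): XOR of data positions = 1⊕0⊕1 = 0
Codeword: 0100101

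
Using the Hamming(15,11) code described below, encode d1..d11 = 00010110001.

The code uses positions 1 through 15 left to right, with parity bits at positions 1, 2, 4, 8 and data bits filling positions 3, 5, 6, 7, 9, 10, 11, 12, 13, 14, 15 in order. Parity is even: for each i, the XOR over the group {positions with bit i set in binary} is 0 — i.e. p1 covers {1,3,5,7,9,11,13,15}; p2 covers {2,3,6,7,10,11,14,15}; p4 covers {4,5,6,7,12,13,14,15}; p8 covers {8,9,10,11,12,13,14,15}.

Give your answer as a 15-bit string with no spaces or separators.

100000110110001

Place data at non-parity positions: p1 p2 0 p4 0 0 1 p8 0 1 1 0 0 0 1
p1 (pos 1,3,5,7,9,11,13,15): XOR of data positions = 0⊕0⊕1⊕0⊕1⊕0⊕1 = 1
p2 (pos 2,3,6,7,10,11,14,15): XOR of data positions = 0⊕0⊕1⊕1⊕1⊕0⊕1 = 0
p4 (pos 4,5,6,7,12,13,14,15): XOR of data positions = 0⊕0⊕1⊕0⊕0⊕0⊕1 = 0
p8 (pos 8,9,10,11,12,13,14,15): XOR of data positions = 0⊕1⊕1⊕0⊕0⊕0⊕1 = 1
Codeword: 100000110110001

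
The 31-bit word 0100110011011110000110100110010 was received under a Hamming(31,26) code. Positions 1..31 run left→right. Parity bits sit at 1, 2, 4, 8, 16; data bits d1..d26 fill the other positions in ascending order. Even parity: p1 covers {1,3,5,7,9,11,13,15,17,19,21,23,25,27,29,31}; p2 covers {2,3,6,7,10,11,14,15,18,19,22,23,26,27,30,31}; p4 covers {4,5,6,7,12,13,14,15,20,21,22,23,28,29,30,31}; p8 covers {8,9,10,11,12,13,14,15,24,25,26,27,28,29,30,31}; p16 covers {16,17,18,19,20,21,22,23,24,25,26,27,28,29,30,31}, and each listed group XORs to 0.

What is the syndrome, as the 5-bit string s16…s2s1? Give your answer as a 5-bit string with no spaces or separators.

s1 (pos 1,3,5,7,9,11,13,15,17,19,21,23,25,27,29,31): 0⊕0⊕1⊕0⊕1⊕0⊕1⊕1⊕0⊕0⊕1⊕1⊕0⊕1⊕0⊕0 = 1
s2 (pos 2,3,6,7,10,11,14,15,18,19,22,23,26,27,30,31): 1⊕0⊕1⊕0⊕1⊕0⊕1⊕1⊕0⊕0⊕0⊕1⊕1⊕1⊕1⊕0 = 1
s4 (pos 4,5,6,7,12,13,14,15,20,21,22,23,28,29,30,31): 0⊕1⊕1⊕0⊕1⊕1⊕1⊕1⊕1⊕1⊕0⊕1⊕0⊕0⊕1⊕0 = 0
s8 (pos 8,9,10,11,12,13,14,15,24,25,26,27,28,29,30,31): 0⊕1⊕1⊕0⊕1⊕1⊕1⊕1⊕0⊕0⊕1⊕1⊕0⊕0⊕1⊕0 = 1
s16 (pos 16,17,18,19,20,21,22,23,24,25,26,27,28,29,30,31): 0⊕0⊕0⊕0⊕1⊕1⊕0⊕1⊕0⊕0⊕1⊕1⊕0⊕0⊕1⊕0 = 0
Syndrome s16…s1 = 01011 → error at position 11.

01011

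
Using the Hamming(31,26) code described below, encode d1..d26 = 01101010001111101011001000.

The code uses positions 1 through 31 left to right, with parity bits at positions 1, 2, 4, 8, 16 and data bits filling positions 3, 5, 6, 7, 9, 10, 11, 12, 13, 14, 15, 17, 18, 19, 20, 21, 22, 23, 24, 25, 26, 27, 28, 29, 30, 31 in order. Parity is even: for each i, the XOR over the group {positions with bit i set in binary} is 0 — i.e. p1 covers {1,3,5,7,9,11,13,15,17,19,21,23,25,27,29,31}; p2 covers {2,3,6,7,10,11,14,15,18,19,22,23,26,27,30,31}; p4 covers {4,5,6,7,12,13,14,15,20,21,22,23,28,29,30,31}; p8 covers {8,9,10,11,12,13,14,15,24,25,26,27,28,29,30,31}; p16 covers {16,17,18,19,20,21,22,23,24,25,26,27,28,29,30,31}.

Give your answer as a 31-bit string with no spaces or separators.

1000110010100010111101011001000

Place data at non-parity positions: p1 p2 0 p4 1 1 0 p8 1 0 1 0 0 0 1 p16 1 1 1 1 0 1 0 1 1 0 0 1 0 0 0
p1 (pos 1,3,5,7,9,11,13,15,17,19,21,23,25,27,29,31): XOR of data positions = 0⊕1⊕0⊕1⊕1⊕0⊕1⊕1⊕1⊕0⊕0⊕1⊕0⊕0⊕0 = 1
p2 (pos 2,3,6,7,10,11,14,15,18,19,22,23,26,27,30,31): XOR of data positions = 0⊕1⊕0⊕0⊕1⊕0⊕1⊕1⊕1⊕1⊕0⊕0⊕0⊕0⊕0 = 0
p4 (pos 4,5,6,7,12,13,14,15,20,21,22,23,28,29,30,31): XOR of data positions = 1⊕1⊕0⊕0⊕0⊕0⊕1⊕1⊕0⊕1⊕0⊕1⊕0⊕0⊕0 = 0
p8 (pos 8,9,10,11,12,13,14,15,24,25,26,27,28,29,30,31): XOR of data positions = 1⊕0⊕1⊕0⊕0⊕0⊕1⊕1⊕1⊕0⊕0⊕1⊕0⊕0⊕0 = 0
p16 (pos 16,17,18,19,20,21,22,23,24,25,26,27,28,29,30,31): XOR of data positions = 1⊕1⊕1⊕1⊕0⊕1⊕0⊕1⊕1⊕0⊕0⊕1⊕0⊕0⊕0 = 0
Codeword: 1000110010100010111101011001000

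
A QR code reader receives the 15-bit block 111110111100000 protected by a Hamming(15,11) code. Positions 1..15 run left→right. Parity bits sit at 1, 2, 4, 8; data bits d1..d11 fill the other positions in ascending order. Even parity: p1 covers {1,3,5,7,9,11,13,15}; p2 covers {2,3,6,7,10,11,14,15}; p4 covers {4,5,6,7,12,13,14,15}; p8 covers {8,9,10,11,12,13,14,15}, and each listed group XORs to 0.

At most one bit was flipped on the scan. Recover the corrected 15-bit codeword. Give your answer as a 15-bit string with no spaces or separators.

111110111100100

s1 (pos 1,3,5,7,9,11,13,15): 1⊕1⊕1⊕1⊕1⊕0⊕0⊕0 = 1
s2 (pos 2,3,6,7,10,11,14,15): 1⊕1⊕0⊕1⊕1⊕0⊕0⊕0 = 0
s4 (pos 4,5,6,7,12,13,14,15): 1⊕1⊕0⊕1⊕0⊕0⊕0⊕0 = 1
s8 (pos 8,9,10,11,12,13,14,15): 1⊕1⊕1⊕0⊕0⊕0⊕0⊕0 = 1
Syndrome s8…s1 = 1101 → error at position 13.
Flip position 13: 111110111100000 → 111110111100100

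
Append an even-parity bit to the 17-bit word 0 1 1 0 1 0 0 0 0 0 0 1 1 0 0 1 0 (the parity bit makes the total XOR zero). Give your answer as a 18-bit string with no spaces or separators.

011010000001100100

XOR of the 17 data bits: 0⊕1⊕1⊕0⊕1⊕0⊕0⊕0⊕0⊕0⊕0⊕1⊕1⊕0⊕0⊕1⊕0 = 0
Parity bit = 0 (so all 18 bits XOR to 0).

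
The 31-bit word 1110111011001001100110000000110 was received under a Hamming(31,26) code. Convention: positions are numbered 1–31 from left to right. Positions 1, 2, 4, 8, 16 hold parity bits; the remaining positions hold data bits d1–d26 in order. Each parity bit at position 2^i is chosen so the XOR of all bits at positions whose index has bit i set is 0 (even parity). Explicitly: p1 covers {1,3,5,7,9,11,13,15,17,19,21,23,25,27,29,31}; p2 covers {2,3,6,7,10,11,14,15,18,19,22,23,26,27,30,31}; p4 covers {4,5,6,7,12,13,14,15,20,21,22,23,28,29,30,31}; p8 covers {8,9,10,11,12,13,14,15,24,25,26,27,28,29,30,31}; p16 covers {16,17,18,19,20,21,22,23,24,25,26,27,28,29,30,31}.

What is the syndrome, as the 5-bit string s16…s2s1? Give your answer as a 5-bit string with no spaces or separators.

s1 (pos 1,3,5,7,9,11,13,15,17,19,21,23,25,27,29,31): 1⊕1⊕1⊕1⊕1⊕0⊕1⊕0⊕1⊕0⊕1⊕0⊕0⊕0⊕1⊕0 = 1
s2 (pos 2,3,6,7,10,11,14,15,18,19,22,23,26,27,30,31): 1⊕1⊕1⊕1⊕1⊕0⊕0⊕0⊕0⊕0⊕0⊕0⊕0⊕0⊕1⊕0 = 0
s4 (pos 4,5,6,7,12,13,14,15,20,21,22,23,28,29,30,31): 0⊕1⊕1⊕1⊕0⊕1⊕0⊕0⊕1⊕1⊕0⊕0⊕0⊕1⊕1⊕0 = 0
s8 (pos 8,9,10,11,12,13,14,15,24,25,26,27,28,29,30,31): 0⊕1⊕1⊕0⊕0⊕1⊕0⊕0⊕0⊕0⊕0⊕0⊕0⊕1⊕1⊕0 = 1
s16 (pos 16,17,18,19,20,21,22,23,24,25,26,27,28,29,30,31): 1⊕1⊕0⊕0⊕1⊕1⊕0⊕0⊕0⊕0⊕0⊕0⊕0⊕1⊕1⊕0 = 0
Syndrome s16…s1 = 01001 → error at position 9.

01001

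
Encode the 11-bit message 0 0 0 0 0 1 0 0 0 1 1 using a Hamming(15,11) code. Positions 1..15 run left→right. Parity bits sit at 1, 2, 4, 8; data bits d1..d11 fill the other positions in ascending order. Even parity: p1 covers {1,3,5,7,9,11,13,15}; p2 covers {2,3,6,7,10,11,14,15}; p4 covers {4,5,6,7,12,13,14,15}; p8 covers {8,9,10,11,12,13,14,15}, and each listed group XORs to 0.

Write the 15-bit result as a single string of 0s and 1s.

Place data at non-parity positions: p1 p2 0 p4 0 0 0 p8 0 1 0 0 0 1 1
p1 (pos 1,3,5,7,9,11,13,15): XOR of data positions = 0⊕0⊕0⊕0⊕0⊕0⊕1 = 1
p2 (pos 2,3,6,7,10,11,14,15): XOR of data positions = 0⊕0⊕0⊕1⊕0⊕1⊕1 = 1
p4 (pos 4,5,6,7,12,13,14,15): XOR of data positions = 0⊕0⊕0⊕0⊕0⊕1⊕1 = 0
p8 (pos 8,9,10,11,12,13,14,15): XOR of data positions = 0⊕1⊕0⊕0⊕0⊕1⊕1 = 1
Codeword: 110000010100011

110000010100011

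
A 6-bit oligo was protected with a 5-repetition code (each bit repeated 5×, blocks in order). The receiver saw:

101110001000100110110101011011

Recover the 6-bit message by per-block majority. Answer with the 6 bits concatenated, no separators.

100101

Block 1 (10111): 4 ones → 1
Block 2 (00010): 1 one → 0
Block 3 (00100): 1 one → 0
Block 4 (11011): 4 ones → 1
Block 5 (01010): 2 ones → 0
Block 6 (11011): 4 ones → 1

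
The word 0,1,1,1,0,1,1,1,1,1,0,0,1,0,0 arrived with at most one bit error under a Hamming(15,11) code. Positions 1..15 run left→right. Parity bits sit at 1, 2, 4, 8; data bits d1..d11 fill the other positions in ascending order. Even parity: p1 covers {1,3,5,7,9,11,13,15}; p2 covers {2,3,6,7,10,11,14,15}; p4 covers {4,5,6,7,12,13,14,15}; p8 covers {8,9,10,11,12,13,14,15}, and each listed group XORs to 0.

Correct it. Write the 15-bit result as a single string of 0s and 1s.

001101111100100

s1 (pos 1,3,5,7,9,11,13,15): 0⊕1⊕0⊕1⊕1⊕0⊕1⊕0 = 0
s2 (pos 2,3,6,7,10,11,14,15): 1⊕1⊕1⊕1⊕1⊕0⊕0⊕0 = 1
s4 (pos 4,5,6,7,12,13,14,15): 1⊕0⊕1⊕1⊕0⊕1⊕0⊕0 = 0
s8 (pos 8,9,10,11,12,13,14,15): 1⊕1⊕1⊕0⊕0⊕1⊕0⊕0 = 0
Syndrome s8…s1 = 0010 → error at position 2.
Flip position 2: 011101111100100 → 001101111100100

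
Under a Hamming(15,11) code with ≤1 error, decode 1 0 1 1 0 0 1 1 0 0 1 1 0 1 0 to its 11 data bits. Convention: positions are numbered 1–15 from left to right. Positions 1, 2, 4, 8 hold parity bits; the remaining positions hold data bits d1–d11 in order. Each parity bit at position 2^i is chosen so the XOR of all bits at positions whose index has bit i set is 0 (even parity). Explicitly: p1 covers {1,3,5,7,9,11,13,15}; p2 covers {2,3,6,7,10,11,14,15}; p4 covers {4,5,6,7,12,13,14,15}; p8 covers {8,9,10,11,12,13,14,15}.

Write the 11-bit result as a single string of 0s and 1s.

s1 (pos 1,3,5,7,9,11,13,15): 1⊕1⊕0⊕1⊕0⊕1⊕0⊕0 = 0
s2 (pos 2,3,6,7,10,11,14,15): 0⊕1⊕0⊕1⊕0⊕1⊕1⊕0 = 0
s4 (pos 4,5,6,7,12,13,14,15): 1⊕0⊕0⊕1⊕1⊕0⊕1⊕0 = 0
s8 (pos 8,9,10,11,12,13,14,15): 1⊕0⊕0⊕1⊕1⊕0⊕1⊕0 = 0
Syndrome s8…s1 = 0000 → no error.
Read data bits from positions 3,5,6,7,9,10,11,12,13,14,15: 10010011010

10010011010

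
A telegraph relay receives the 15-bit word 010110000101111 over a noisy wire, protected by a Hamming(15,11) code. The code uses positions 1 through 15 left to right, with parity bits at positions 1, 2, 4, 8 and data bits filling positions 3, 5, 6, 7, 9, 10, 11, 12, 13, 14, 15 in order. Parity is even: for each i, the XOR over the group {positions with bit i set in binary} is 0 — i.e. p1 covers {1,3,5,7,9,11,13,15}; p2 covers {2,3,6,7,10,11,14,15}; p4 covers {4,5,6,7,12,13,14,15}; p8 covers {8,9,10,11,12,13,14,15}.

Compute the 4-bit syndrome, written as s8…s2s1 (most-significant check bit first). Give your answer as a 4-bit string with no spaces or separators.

s1 (pos 1,3,5,7,9,11,13,15): 0⊕0⊕1⊕0⊕0⊕0⊕1⊕1 = 1
s2 (pos 2,3,6,7,10,11,14,15): 1⊕0⊕0⊕0⊕1⊕0⊕1⊕1 = 0
s4 (pos 4,5,6,7,12,13,14,15): 1⊕1⊕0⊕0⊕1⊕1⊕1⊕1 = 0
s8 (pos 8,9,10,11,12,13,14,15): 0⊕0⊕1⊕0⊕1⊕1⊕1⊕1 = 1
Syndrome s8…s1 = 1001 → error at position 9.

1001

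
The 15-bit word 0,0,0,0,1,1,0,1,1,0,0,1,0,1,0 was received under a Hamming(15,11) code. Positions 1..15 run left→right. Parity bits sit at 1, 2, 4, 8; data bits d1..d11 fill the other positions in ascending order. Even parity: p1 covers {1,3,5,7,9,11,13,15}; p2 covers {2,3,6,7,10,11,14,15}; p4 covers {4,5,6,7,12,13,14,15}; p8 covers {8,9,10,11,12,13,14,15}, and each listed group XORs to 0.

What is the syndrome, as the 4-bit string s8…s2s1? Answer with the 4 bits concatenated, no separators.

0000

s1 (pos 1,3,5,7,9,11,13,15): 0⊕0⊕1⊕0⊕1⊕0⊕0⊕0 = 0
s2 (pos 2,3,6,7,10,11,14,15): 0⊕0⊕1⊕0⊕0⊕0⊕1⊕0 = 0
s4 (pos 4,5,6,7,12,13,14,15): 0⊕1⊕1⊕0⊕1⊕0⊕1⊕0 = 0
s8 (pos 8,9,10,11,12,13,14,15): 1⊕1⊕0⊕0⊕1⊕0⊕1⊕0 = 0
Syndrome s8…s1 = 0000 → no error.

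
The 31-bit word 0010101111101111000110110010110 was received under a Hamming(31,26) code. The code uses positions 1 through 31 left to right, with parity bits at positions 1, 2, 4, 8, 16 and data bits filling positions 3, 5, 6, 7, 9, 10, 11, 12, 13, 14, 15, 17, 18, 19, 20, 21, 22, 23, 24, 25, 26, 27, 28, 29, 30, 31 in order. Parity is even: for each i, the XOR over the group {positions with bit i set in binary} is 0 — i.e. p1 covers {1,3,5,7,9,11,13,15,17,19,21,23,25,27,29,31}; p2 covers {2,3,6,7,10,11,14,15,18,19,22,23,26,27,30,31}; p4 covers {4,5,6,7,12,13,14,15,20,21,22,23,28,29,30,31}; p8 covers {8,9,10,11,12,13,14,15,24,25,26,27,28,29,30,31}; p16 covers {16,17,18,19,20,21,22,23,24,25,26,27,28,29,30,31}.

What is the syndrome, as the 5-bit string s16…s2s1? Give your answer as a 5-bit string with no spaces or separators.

01011

s1 (pos 1,3,5,7,9,11,13,15,17,19,21,23,25,27,29,31): 0⊕1⊕1⊕1⊕1⊕1⊕1⊕1⊕0⊕0⊕1⊕1⊕0⊕1⊕1⊕0 = 1
s2 (pos 2,3,6,7,10,11,14,15,18,19,22,23,26,27,30,31): 0⊕1⊕0⊕1⊕1⊕1⊕1⊕1⊕0⊕0⊕0⊕1⊕0⊕1⊕1⊕0 = 1
s4 (pos 4,5,6,7,12,13,14,15,20,21,22,23,28,29,30,31): 0⊕1⊕0⊕1⊕0⊕1⊕1⊕1⊕1⊕1⊕0⊕1⊕0⊕1⊕1⊕0 = 0
s8 (pos 8,9,10,11,12,13,14,15,24,25,26,27,28,29,30,31): 1⊕1⊕1⊕1⊕0⊕1⊕1⊕1⊕1⊕0⊕0⊕1⊕0⊕1⊕1⊕0 = 1
s16 (pos 16,17,18,19,20,21,22,23,24,25,26,27,28,29,30,31): 1⊕0⊕0⊕0⊕1⊕1⊕0⊕1⊕1⊕0⊕0⊕1⊕0⊕1⊕1⊕0 = 0
Syndrome s16…s1 = 01011 → error at position 11.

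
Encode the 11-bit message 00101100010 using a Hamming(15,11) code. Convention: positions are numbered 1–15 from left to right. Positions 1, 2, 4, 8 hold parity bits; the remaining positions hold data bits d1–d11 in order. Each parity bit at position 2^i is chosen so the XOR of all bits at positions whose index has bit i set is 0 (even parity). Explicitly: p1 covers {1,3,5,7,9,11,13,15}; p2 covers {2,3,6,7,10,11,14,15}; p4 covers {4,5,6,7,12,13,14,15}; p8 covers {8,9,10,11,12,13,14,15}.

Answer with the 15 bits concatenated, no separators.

110001011100010

Place data at non-parity positions: p1 p2 0 p4 0 1 0 p8 1 1 0 0 0 1 0
p1 (pos 1,3,5,7,9,11,13,15): XOR of data positions = 0⊕0⊕0⊕1⊕0⊕0⊕0 = 1
p2 (pos 2,3,6,7,10,11,14,15): XOR of data positions = 0⊕1⊕0⊕1⊕0⊕1⊕0 = 1
p4 (pos 4,5,6,7,12,13,14,15): XOR of data positions = 0⊕1⊕0⊕0⊕0⊕1⊕0 = 0
p8 (pos 8,9,10,11,12,13,14,15): XOR of data positions = 1⊕1⊕0⊕0⊕0⊕1⊕0 = 1
Codeword: 110001011100010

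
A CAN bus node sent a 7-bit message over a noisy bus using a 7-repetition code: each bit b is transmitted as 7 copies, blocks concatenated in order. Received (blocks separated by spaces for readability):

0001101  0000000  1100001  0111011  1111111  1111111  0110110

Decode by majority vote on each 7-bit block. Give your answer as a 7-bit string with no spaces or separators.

Block 1 (0001101): 3 ones → 0
Block 2 (0000000): 0 ones → 0
Block 3 (1100001): 3 ones → 0
Block 4 (0111011): 5 ones → 1
Block 5 (1111111): 7 ones → 1
Block 6 (1111111): 7 ones → 1
Block 7 (0110110): 4 ones → 1

0001111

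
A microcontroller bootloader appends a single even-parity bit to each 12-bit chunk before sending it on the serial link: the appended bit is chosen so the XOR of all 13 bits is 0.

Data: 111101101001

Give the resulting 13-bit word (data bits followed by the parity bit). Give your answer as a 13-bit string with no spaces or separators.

1111011010010

XOR of the 12 data bits: 1⊕1⊕1⊕1⊕0⊕1⊕1⊕0⊕1⊕0⊕0⊕1 = 0
Parity bit = 0 (so all 13 bits XOR to 0).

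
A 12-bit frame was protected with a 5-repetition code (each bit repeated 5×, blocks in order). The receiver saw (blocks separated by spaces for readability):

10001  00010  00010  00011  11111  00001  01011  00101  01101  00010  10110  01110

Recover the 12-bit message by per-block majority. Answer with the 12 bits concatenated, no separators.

Block 1 (10001): 2 ones → 0
Block 2 (00010): 1 one → 0
Block 3 (00010): 1 one → 0
Block 4 (00011): 2 ones → 0
Block 5 (11111): 5 ones → 1
Block 6 (00001): 1 one → 0
Block 7 (01011): 3 ones → 1
Block 8 (00101): 2 ones → 0
Block 9 (01101): 3 ones → 1
Block 10 (00010): 1 one → 0
Block 11 (10110): 3 ones → 1
Block 12 (01110): 3 ones → 1

000010101011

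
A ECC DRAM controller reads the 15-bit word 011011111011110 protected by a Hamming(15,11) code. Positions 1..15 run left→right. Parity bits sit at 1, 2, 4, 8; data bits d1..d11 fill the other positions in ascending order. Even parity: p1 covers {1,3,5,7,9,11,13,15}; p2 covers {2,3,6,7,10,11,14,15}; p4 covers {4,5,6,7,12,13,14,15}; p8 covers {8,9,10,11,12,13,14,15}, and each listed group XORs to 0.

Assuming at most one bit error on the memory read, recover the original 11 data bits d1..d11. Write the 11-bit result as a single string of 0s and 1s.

11111011110

s1 (pos 1,3,5,7,9,11,13,15): 0⊕1⊕1⊕1⊕1⊕1⊕1⊕0 = 0
s2 (pos 2,3,6,7,10,11,14,15): 1⊕1⊕1⊕1⊕0⊕1⊕1⊕0 = 0
s4 (pos 4,5,6,7,12,13,14,15): 0⊕1⊕1⊕1⊕1⊕1⊕1⊕0 = 0
s8 (pos 8,9,10,11,12,13,14,15): 1⊕1⊕0⊕1⊕1⊕1⊕1⊕0 = 0
Syndrome s8…s1 = 0000 → no error.
Read data bits from positions 3,5,6,7,9,10,11,12,13,14,15: 11111011110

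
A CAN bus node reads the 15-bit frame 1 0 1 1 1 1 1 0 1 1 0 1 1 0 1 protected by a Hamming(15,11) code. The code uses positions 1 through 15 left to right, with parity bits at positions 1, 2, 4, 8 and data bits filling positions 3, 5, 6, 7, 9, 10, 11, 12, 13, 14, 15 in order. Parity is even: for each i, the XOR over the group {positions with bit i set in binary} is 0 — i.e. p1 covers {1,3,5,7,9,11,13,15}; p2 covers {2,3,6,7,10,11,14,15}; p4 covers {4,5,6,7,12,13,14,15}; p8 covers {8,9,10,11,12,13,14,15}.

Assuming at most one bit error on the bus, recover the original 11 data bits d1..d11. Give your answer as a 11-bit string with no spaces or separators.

11111101100

s1 (pos 1,3,5,7,9,11,13,15): 1⊕1⊕1⊕1⊕1⊕0⊕1⊕1 = 1
s2 (pos 2,3,6,7,10,11,14,15): 0⊕1⊕1⊕1⊕1⊕0⊕0⊕1 = 1
s4 (pos 4,5,6,7,12,13,14,15): 1⊕1⊕1⊕1⊕1⊕1⊕0⊕1 = 1
s8 (pos 8,9,10,11,12,13,14,15): 0⊕1⊕1⊕0⊕1⊕1⊕0⊕1 = 1
Syndrome s8…s1 = 1111 → error at position 15.
Flip position 15: 101111101101101 → 101111101101100
Read data bits from positions 3,5,6,7,9,10,11,12,13,14,15: 11111101100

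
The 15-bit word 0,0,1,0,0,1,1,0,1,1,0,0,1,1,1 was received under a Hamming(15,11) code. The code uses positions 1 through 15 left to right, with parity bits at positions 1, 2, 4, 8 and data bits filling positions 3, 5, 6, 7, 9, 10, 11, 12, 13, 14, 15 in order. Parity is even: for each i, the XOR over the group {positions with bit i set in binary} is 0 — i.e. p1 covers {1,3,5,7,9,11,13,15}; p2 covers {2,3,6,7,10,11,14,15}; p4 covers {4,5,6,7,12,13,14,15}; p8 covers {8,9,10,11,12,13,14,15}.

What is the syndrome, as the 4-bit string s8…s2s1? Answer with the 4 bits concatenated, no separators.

s1 (pos 1,3,5,7,9,11,13,15): 0⊕1⊕0⊕1⊕1⊕0⊕1⊕1 = 1
s2 (pos 2,3,6,7,10,11,14,15): 0⊕1⊕1⊕1⊕1⊕0⊕1⊕1 = 0
s4 (pos 4,5,6,7,12,13,14,15): 0⊕0⊕1⊕1⊕0⊕1⊕1⊕1 = 1
s8 (pos 8,9,10,11,12,13,14,15): 0⊕1⊕1⊕0⊕0⊕1⊕1⊕1 = 1
Syndrome s8…s1 = 1101 → error at position 13.

1101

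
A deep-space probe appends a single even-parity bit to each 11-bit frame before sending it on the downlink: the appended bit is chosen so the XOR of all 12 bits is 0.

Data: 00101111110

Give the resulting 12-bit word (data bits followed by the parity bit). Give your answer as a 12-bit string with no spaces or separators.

XOR of the 11 data bits: 0⊕0⊕1⊕0⊕1⊕1⊕1⊕1⊕1⊕1⊕0 = 1
Parity bit = 1 (so all 12 bits XOR to 0).

001011111101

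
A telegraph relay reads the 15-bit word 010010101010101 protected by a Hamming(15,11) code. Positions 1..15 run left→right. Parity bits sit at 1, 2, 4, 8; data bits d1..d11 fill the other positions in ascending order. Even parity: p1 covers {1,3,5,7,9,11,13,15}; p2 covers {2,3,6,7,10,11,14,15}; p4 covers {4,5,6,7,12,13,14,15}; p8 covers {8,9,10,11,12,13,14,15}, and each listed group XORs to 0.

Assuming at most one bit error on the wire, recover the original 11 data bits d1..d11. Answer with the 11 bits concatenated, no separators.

01011010101

s1 (pos 1,3,5,7,9,11,13,15): 0⊕0⊕1⊕1⊕1⊕1⊕1⊕1 = 0
s2 (pos 2,3,6,7,10,11,14,15): 1⊕0⊕0⊕1⊕0⊕1⊕0⊕1 = 0
s4 (pos 4,5,6,7,12,13,14,15): 0⊕1⊕0⊕1⊕0⊕1⊕0⊕1 = 0
s8 (pos 8,9,10,11,12,13,14,15): 0⊕1⊕0⊕1⊕0⊕1⊕0⊕1 = 0
Syndrome s8…s1 = 0000 → no error.
Read data bits from positions 3,5,6,7,9,10,11,12,13,14,15: 01011010101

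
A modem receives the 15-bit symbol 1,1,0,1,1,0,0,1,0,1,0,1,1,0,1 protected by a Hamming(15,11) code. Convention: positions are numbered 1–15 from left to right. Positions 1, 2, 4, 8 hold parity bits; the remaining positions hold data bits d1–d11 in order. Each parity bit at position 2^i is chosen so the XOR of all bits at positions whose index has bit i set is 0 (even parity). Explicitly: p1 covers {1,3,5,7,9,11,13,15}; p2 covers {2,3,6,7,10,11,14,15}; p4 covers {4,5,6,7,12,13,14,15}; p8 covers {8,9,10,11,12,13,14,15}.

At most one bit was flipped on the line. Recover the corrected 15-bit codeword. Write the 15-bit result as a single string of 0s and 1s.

s1 (pos 1,3,5,7,9,11,13,15): 1⊕0⊕1⊕0⊕0⊕0⊕1⊕1 = 0
s2 (pos 2,3,6,7,10,11,14,15): 1⊕0⊕0⊕0⊕1⊕0⊕0⊕1 = 1
s4 (pos 4,5,6,7,12,13,14,15): 1⊕1⊕0⊕0⊕1⊕1⊕0⊕1 = 1
s8 (pos 8,9,10,11,12,13,14,15): 1⊕0⊕1⊕0⊕1⊕1⊕0⊕1 = 1
Syndrome s8…s1 = 1110 → error at position 14.
Flip position 14: 110110010101101 → 110110010101111

110110010101111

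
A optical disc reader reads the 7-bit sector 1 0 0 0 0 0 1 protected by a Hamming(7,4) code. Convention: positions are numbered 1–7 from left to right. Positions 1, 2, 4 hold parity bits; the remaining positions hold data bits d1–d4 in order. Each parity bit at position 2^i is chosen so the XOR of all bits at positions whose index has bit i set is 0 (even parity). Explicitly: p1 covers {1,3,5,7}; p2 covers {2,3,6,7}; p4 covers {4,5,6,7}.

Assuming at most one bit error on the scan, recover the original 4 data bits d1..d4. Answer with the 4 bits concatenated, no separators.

s1 (pos 1,3,5,7): 1⊕0⊕0⊕1 = 0
s2 (pos 2,3,6,7): 0⊕0⊕0⊕1 = 1
s4 (pos 4,5,6,7): 0⊕0⊕0⊕1 = 1
Syndrome s4…s1 = 110 → error at position 6.
Flip position 6: 1000001 → 1000011
Read data bits from positions 3,5,6,7: 0011

0011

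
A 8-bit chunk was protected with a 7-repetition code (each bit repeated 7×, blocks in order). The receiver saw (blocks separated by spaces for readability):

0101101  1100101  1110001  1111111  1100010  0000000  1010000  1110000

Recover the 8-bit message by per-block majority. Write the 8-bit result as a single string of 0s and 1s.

11110000

Block 1 (0101101): 4 ones → 1
Block 2 (1100101): 4 ones → 1
Block 3 (1110001): 4 ones → 1
Block 4 (1111111): 7 ones → 1
Block 5 (1100010): 3 ones → 0
Block 6 (0000000): 0 ones → 0
Block 7 (1010000): 2 ones → 0
Block 8 (1110000): 3 ones → 0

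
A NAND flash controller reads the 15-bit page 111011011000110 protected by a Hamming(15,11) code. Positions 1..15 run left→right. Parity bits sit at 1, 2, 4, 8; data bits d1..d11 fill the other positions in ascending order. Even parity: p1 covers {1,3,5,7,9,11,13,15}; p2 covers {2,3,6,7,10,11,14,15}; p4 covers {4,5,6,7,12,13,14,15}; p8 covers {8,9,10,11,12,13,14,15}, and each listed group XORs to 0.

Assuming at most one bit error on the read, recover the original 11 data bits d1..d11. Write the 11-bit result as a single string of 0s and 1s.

s1 (pos 1,3,5,7,9,11,13,15): 1⊕1⊕1⊕0⊕1⊕0⊕1⊕0 = 1
s2 (pos 2,3,6,7,10,11,14,15): 1⊕1⊕1⊕0⊕0⊕0⊕1⊕0 = 0
s4 (pos 4,5,6,7,12,13,14,15): 0⊕1⊕1⊕0⊕0⊕1⊕1⊕0 = 0
s8 (pos 8,9,10,11,12,13,14,15): 1⊕1⊕0⊕0⊕0⊕1⊕1⊕0 = 0
Syndrome s8…s1 = 0001 → error at position 1.
Flip position 1: 111011011000110 → 011011011000110
Read data bits from positions 3,5,6,7,9,10,11,12,13,14,15: 11101000110

11101000110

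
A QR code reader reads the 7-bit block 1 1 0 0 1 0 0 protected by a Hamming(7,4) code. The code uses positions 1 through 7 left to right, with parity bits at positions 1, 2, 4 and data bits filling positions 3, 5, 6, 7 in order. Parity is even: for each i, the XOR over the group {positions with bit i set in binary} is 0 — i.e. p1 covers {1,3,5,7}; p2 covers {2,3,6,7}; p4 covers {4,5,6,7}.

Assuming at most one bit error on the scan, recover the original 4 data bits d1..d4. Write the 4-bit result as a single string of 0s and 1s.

0110

s1 (pos 1,3,5,7): 1⊕0⊕1⊕0 = 0
s2 (pos 2,3,6,7): 1⊕0⊕0⊕0 = 1
s4 (pos 4,5,6,7): 0⊕1⊕0⊕0 = 1
Syndrome s4…s1 = 110 → error at position 6.
Flip position 6: 1100100 → 1100110
Read data bits from positions 3,5,6,7: 0110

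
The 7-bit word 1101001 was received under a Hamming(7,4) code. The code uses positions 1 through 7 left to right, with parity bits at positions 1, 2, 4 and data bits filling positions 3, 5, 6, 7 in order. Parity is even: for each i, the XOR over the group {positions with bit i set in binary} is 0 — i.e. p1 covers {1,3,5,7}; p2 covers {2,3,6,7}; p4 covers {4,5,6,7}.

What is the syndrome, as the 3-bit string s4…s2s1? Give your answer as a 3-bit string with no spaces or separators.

s1 (pos 1,3,5,7): 1⊕0⊕0⊕1 = 0
s2 (pos 2,3,6,7): 1⊕0⊕0⊕1 = 0
s4 (pos 4,5,6,7): 1⊕0⊕0⊕1 = 0
Syndrome s4…s1 = 000 → no error.

000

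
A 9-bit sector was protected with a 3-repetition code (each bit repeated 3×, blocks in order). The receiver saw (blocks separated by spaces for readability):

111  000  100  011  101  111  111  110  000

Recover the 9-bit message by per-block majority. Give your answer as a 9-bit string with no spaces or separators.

Block 1 (111): 3 ones → 1
Block 2 (000): 0 ones → 0
Block 3 (100): 1 one → 0
Block 4 (011): 2 ones → 1
Block 5 (101): 2 ones → 1
Block 6 (111): 3 ones → 1
Block 7 (111): 3 ones → 1
Block 8 (110): 2 ones → 1
Block 9 (000): 0 ones → 0

100111110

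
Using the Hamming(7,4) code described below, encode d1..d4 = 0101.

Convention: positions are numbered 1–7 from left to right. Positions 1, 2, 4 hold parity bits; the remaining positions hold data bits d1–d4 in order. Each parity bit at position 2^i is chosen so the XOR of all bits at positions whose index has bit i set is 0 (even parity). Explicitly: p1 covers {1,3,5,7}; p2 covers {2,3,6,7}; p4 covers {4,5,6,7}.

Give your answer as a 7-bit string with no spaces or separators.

0100101

Place data at non-parity positions: p1 p2 0 p4 1 0 1
p1 (pos 1,3,5,7): XOR of data positions = 0⊕1⊕1 = 0
p2 (pos 2,3,6,7): XOR of data positions = 0⊕0⊕1 = 1
p4 (pos 4,5,6,7): XOR of data positions = 1⊕0⊕1 = 0
Codeword: 0100101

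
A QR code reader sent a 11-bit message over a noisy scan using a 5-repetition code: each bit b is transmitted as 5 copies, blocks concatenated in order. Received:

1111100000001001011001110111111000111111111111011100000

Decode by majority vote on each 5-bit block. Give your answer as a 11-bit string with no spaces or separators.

10011101110

Block 1 (11111): 5 ones → 1
Block 2 (00000): 0 ones → 0
Block 3 (00100): 1 one → 0
Block 4 (10110): 3 ones → 1
Block 5 (01110): 3 ones → 1
Block 6 (11111): 5 ones → 1
Block 7 (10001): 2 ones → 0
Block 8 (11111): 5 ones → 1
Block 9 (11111): 5 ones → 1
Block 10 (10111): 4 ones → 1
Block 11 (00000): 0 ones → 0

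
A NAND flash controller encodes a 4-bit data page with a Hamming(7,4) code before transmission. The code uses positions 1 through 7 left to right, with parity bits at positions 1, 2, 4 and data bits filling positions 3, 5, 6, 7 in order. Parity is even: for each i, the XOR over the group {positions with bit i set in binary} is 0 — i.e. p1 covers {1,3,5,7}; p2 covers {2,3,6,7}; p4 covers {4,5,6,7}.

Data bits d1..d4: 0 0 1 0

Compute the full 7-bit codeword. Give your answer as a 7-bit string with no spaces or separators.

0101010

Place data at non-parity positions: p1 p2 0 p4 0 1 0
p1 (pos 1,3,5,7): XOR of data positions = 0⊕0⊕0 = 0
p2 (pos 2,3,6,7): XOR of data positions = 0⊕1⊕0 = 1
p4 (pos 4,5,6,7): XOR of data positions = 0⊕1⊕0 = 1
Codeword: 0101010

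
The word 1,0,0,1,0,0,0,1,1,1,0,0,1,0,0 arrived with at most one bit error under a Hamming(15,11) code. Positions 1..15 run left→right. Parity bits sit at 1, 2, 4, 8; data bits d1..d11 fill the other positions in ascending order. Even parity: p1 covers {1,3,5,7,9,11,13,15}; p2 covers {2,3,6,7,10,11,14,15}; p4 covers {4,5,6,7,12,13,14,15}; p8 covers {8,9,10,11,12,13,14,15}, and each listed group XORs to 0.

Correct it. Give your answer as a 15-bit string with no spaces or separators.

101100011100100

s1 (pos 1,3,5,7,9,11,13,15): 1⊕0⊕0⊕0⊕1⊕0⊕1⊕0 = 1
s2 (pos 2,3,6,7,10,11,14,15): 0⊕0⊕0⊕0⊕1⊕0⊕0⊕0 = 1
s4 (pos 4,5,6,7,12,13,14,15): 1⊕0⊕0⊕0⊕0⊕1⊕0⊕0 = 0
s8 (pos 8,9,10,11,12,13,14,15): 1⊕1⊕1⊕0⊕0⊕1⊕0⊕0 = 0
Syndrome s8…s1 = 0011 → error at position 3.
Flip position 3: 100100011100100 → 101100011100100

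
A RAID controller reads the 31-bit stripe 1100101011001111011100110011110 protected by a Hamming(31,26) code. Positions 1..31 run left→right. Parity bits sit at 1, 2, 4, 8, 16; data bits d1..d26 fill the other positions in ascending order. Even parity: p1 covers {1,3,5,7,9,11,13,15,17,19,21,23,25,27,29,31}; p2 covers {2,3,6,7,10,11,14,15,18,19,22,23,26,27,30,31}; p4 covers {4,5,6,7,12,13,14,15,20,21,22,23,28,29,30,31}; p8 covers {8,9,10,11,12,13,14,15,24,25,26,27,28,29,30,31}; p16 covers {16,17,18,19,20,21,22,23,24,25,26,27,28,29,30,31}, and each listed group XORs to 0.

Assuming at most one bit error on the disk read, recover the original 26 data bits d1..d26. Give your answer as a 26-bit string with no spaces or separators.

s1 (pos 1,3,5,7,9,11,13,15,17,19,21,23,25,27,29,31): 1⊕0⊕1⊕1⊕1⊕0⊕1⊕1⊕0⊕1⊕0⊕1⊕0⊕1⊕1⊕0 = 0
s2 (pos 2,3,6,7,10,11,14,15,18,19,22,23,26,27,30,31): 1⊕0⊕0⊕1⊕1⊕0⊕1⊕1⊕1⊕1⊕0⊕1⊕0⊕1⊕1⊕0 = 0
s4 (pos 4,5,6,7,12,13,14,15,20,21,22,23,28,29,30,31): 0⊕1⊕0⊕1⊕0⊕1⊕1⊕1⊕1⊕0⊕0⊕1⊕1⊕1⊕1⊕0 = 0
s8 (pos 8,9,10,11,12,13,14,15,24,25,26,27,28,29,30,31): 0⊕1⊕1⊕0⊕0⊕1⊕1⊕1⊕1⊕0⊕0⊕1⊕1⊕1⊕1⊕0 = 0
s16 (pos 16,17,18,19,20,21,22,23,24,25,26,27,28,29,30,31): 1⊕0⊕1⊕1⊕1⊕0⊕0⊕1⊕1⊕0⊕0⊕1⊕1⊕1⊕1⊕0 = 0
Syndrome s16…s1 = 00000 → no error.
Read data bits from positions 3,5,6,7,9,10,11,12,13,14,15,17,18,19,20,21,22,23,24,25,26,27,28,29,30,31: 01011100111011100110011110

01011100111011100110011110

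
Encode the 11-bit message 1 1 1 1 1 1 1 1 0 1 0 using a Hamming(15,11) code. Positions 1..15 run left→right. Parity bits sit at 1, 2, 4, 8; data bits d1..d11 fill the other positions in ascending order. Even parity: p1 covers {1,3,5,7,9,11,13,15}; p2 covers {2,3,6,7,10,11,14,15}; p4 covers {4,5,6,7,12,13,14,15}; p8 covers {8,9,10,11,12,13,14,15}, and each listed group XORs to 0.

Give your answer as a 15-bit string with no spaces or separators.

Place data at non-parity positions: p1 p2 1 p4 1 1 1 p8 1 1 1 1 0 1 0
p1 (pos 1,3,5,7,9,11,13,15): XOR of data positions = 1⊕1⊕1⊕1⊕1⊕0⊕0 = 1
p2 (pos 2,3,6,7,10,11,14,15): XOR of data positions = 1⊕1⊕1⊕1⊕1⊕1⊕0 = 0
p4 (pos 4,5,6,7,12,13,14,15): XOR of data positions = 1⊕1⊕1⊕1⊕0⊕1⊕0 = 1
p8 (pos 8,9,10,11,12,13,14,15): XOR of data positions = 1⊕1⊕1⊕1⊕0⊕1⊕0 = 1
Codeword: 101111111111010

101111111111010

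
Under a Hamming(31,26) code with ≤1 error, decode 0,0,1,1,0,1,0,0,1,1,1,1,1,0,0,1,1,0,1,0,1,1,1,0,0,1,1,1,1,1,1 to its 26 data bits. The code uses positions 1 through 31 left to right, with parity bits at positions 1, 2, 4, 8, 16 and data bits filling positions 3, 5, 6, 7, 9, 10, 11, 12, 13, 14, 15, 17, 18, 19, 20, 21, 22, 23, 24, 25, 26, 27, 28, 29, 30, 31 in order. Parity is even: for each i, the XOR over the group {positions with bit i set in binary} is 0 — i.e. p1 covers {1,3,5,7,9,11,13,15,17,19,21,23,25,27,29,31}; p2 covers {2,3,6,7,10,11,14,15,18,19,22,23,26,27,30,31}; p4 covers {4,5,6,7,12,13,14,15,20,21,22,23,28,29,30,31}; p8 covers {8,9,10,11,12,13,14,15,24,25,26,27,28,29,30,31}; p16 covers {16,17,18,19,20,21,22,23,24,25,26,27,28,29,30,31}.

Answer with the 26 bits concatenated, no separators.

s1 (pos 1,3,5,7,9,11,13,15,17,19,21,23,25,27,29,31): 0⊕1⊕0⊕0⊕1⊕1⊕1⊕0⊕1⊕1⊕1⊕1⊕0⊕1⊕1⊕1 = 1
s2 (pos 2,3,6,7,10,11,14,15,18,19,22,23,26,27,30,31): 0⊕1⊕1⊕0⊕1⊕1⊕0⊕0⊕0⊕1⊕1⊕1⊕1⊕1⊕1⊕1 = 1
s4 (pos 4,5,6,7,12,13,14,15,20,21,22,23,28,29,30,31): 1⊕0⊕1⊕0⊕1⊕1⊕0⊕0⊕0⊕1⊕1⊕1⊕1⊕1⊕1⊕1 = 1
s8 (pos 8,9,10,11,12,13,14,15,24,25,26,27,28,29,30,31): 0⊕1⊕1⊕1⊕1⊕1⊕0⊕0⊕0⊕0⊕1⊕1⊕1⊕1⊕1⊕1 = 1
s16 (pos 16,17,18,19,20,21,22,23,24,25,26,27,28,29,30,31): 1⊕1⊕0⊕1⊕0⊕1⊕1⊕1⊕0⊕0⊕1⊕1⊕1⊕1⊕1⊕1 = 0
Syndrome s16…s1 = 01111 → error at position 15.
Flip position 15: 0011010011111001101011100111111 → 0011010011111011101011100111111
Read data bits from positions 3,5,6,7,9,10,11,12,13,14,15,17,18,19,20,21,22,23,24,25,26,27,28,29,30,31: 10101111101101011100111111

10101111101101011100111111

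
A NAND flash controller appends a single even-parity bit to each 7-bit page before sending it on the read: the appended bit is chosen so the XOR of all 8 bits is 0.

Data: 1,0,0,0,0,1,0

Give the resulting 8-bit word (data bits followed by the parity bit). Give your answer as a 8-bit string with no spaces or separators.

10000100

XOR of the 7 data bits: 1⊕0⊕0⊕0⊕0⊕1⊕0 = 0
Parity bit = 0 (so all 8 bits XOR to 0).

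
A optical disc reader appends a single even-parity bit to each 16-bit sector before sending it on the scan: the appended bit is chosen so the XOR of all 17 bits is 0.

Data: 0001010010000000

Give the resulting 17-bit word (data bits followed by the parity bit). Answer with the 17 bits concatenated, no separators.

XOR of the 16 data bits: 0⊕0⊕0⊕1⊕0⊕1⊕0⊕0⊕1⊕0⊕0⊕0⊕0⊕0⊕0⊕0 = 1
Parity bit = 1 (so all 17 bits XOR to 0).

00010100100000001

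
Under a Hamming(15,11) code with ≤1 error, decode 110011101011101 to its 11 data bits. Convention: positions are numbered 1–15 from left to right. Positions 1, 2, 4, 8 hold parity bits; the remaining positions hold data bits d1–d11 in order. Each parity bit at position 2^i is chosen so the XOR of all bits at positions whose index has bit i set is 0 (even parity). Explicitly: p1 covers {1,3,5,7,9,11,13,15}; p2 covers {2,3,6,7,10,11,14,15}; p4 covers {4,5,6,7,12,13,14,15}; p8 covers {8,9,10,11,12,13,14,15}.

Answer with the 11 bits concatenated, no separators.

01111001101

s1 (pos 1,3,5,7,9,11,13,15): 1⊕0⊕1⊕1⊕1⊕1⊕1⊕1 = 1
s2 (pos 2,3,6,7,10,11,14,15): 1⊕0⊕1⊕1⊕0⊕1⊕0⊕1 = 1
s4 (pos 4,5,6,7,12,13,14,15): 0⊕1⊕1⊕1⊕1⊕1⊕0⊕1 = 0
s8 (pos 8,9,10,11,12,13,14,15): 0⊕1⊕0⊕1⊕1⊕1⊕0⊕1 = 1
Syndrome s8…s1 = 1011 → error at position 11.
Flip position 11: 110011101011101 → 110011101001101
Read data bits from positions 3,5,6,7,9,10,11,12,13,14,15: 01111001101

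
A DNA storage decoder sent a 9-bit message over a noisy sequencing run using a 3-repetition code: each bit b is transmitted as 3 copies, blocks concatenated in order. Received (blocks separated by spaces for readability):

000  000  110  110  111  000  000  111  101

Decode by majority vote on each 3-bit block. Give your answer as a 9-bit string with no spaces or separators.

Block 1 (000): 0 ones → 0
Block 2 (000): 0 ones → 0
Block 3 (110): 2 ones → 1
Block 4 (110): 2 ones → 1
Block 5 (111): 3 ones → 1
Block 6 (000): 0 ones → 0
Block 7 (000): 0 ones → 0
Block 8 (111): 3 ones → 1
Block 9 (101): 2 ones → 1

001110011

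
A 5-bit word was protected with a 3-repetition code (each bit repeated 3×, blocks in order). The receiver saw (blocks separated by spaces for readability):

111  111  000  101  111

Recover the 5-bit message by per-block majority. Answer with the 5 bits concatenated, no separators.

11011

Block 1 (111): 3 ones → 1
Block 2 (111): 3 ones → 1
Block 3 (000): 0 ones → 0
Block 4 (101): 2 ones → 1
Block 5 (111): 3 ones → 1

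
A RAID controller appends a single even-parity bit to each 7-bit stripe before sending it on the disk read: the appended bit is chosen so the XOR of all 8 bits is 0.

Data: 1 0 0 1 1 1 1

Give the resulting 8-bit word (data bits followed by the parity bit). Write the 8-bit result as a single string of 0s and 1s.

XOR of the 7 data bits: 1⊕0⊕0⊕1⊕1⊕1⊕1 = 1
Parity bit = 1 (so all 8 bits XOR to 0).

10011111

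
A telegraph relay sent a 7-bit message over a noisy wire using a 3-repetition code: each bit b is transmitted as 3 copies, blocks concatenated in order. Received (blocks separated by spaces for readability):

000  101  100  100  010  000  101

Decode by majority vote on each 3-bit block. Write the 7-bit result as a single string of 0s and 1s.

0100001

Block 1 (000): 0 ones → 0
Block 2 (101): 2 ones → 1
Block 3 (100): 1 one → 0
Block 4 (100): 1 one → 0
Block 5 (010): 1 one → 0
Block 6 (000): 0 ones → 0
Block 7 (101): 2 ones → 1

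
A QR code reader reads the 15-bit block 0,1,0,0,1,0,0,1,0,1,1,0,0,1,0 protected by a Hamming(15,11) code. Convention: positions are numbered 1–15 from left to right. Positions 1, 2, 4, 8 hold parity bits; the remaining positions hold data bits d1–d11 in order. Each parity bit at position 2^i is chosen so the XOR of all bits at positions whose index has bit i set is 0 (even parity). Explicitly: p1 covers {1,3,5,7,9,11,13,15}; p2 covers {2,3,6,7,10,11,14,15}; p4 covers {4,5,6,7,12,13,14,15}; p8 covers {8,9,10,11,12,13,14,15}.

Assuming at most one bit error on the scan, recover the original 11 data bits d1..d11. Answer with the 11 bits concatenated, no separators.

s1 (pos 1,3,5,7,9,11,13,15): 0⊕0⊕1⊕0⊕0⊕1⊕0⊕0 = 0
s2 (pos 2,3,6,7,10,11,14,15): 1⊕0⊕0⊕0⊕1⊕1⊕1⊕0 = 0
s4 (pos 4,5,6,7,12,13,14,15): 0⊕1⊕0⊕0⊕0⊕0⊕1⊕0 = 0
s8 (pos 8,9,10,11,12,13,14,15): 1⊕0⊕1⊕1⊕0⊕0⊕1⊕0 = 0
Syndrome s8…s1 = 0000 → no error.
Read data bits from positions 3,5,6,7,9,10,11,12,13,14,15: 01000110010

01000110010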